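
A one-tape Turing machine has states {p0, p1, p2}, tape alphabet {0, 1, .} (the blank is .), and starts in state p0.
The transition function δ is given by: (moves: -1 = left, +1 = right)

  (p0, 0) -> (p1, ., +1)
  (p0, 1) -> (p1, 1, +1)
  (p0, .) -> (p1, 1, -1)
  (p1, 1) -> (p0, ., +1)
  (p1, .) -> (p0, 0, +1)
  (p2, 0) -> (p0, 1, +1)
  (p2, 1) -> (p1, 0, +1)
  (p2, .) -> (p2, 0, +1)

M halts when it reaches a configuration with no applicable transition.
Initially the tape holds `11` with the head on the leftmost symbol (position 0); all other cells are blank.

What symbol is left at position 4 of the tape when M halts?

1

state=p0 head=0 tape=[1]1...   (p0,1)→(p1,1,+1)
state=p1 head=1 tape=1[1]...   (p1,1)→(p0,.,+1)
state=p0 head=2 tape=1.[.]..   (p0,.)→(p1,1,-1)
state=p1 head=1 tape=1[.]1..   (p1,.)→(p0,0,+1)
state=p0 head=2 tape=10[1]..   (p0,1)→(p1,1,+1)
state=p1 head=3 tape=101[.].   (p1,.)→(p0,0,+1)
state=p0 head=4 tape=1010[.]   (p0,.)→(p1,1,-1)
state=p1 head=3 tape=101[0]1
Cell 4 holds 1 when M halts.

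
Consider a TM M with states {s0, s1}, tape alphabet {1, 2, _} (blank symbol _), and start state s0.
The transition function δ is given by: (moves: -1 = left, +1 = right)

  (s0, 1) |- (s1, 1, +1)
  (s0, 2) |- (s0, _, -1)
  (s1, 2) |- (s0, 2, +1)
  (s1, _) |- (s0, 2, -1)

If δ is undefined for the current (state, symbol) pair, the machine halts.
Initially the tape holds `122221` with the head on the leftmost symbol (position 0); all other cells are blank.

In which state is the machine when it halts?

s0

s0 | [1]22221   read 1 → write 1, move +1, go to s1
s1 | 1[2]2221   read 2 → write 2, move +1, go to s0
s0 | 12[2]221   read 2 → write _, move -1, go to s0
s0 | 1[2]_221   read 2 → write _, move -1, go to s0
s0 | [1]__221   read 1 → write 1, move +1, go to s1
s1 | 1[_]_221   read _ → write 2, move -1, go to s0
s0 | [1]2_221   read 1 → write 1, move +1, go to s1
s1 | 1[2]_221   read 2 → write 2, move +1, go to s0
s0 | 12[_]221
No transition is defined for (s0, _); M halts in state s0.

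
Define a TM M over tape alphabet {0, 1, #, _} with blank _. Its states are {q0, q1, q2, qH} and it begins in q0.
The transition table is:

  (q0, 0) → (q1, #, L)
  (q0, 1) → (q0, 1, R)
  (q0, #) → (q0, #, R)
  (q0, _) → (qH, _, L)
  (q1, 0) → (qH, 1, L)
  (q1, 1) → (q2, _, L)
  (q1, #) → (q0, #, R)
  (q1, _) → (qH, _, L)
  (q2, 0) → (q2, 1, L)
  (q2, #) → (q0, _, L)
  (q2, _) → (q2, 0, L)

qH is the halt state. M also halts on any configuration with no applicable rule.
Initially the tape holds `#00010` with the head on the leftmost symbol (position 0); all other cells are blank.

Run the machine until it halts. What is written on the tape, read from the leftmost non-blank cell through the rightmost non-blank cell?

###__#

state=q0 head=0 tape=[#]00010   (q0,#)→(q0,#,R)
state=q0 head=1 tape=#[0]0010   (q0,0)→(q1,#,L)
state=q1 head=0 tape=[#]#0010   (q1,#)→(q0,#,R)
state=q0 head=1 tape=#[#]0010   (q0,#)→(q0,#,R)
state=q0 head=2 tape=##[0]010   (q0,0)→(q1,#,L)
state=q1 head=1 tape=#[#]#010   (q1,#)→(q0,#,R)
state=q0 head=2 tape=##[#]010   (q0,#)→(q0,#,R)
state=q0 head=3 tape=###[0]10   (q0,0)→(q1,#,L)
state=q1 head=2 tape=##[#]#10   (q1,#)→(q0,#,R)
state=q0 head=3 tape=###[#]10   (q0,#)→(q0,#,R)
state=q0 head=4 tape=####[1]0   (q0,1)→(q0,1,R)
state=q0 head=5 tape=####1[0]   (q0,0)→(q1,#,L)
state=q1 head=4 tape=####[1]#   (q1,1)→(q2,_,L)
state=q2 head=3 tape=###[#]_#   (q2,#)→(q0,_,L)
state=q0 head=2 tape=##[#]__#   (q0,#)→(q0,#,R)
state=q0 head=3 tape=###[_]_#   (q0,_)→(qH,_,L)
state=qH head=2 tape=##[#]__#
The non-blank tape span at halt is ###__#.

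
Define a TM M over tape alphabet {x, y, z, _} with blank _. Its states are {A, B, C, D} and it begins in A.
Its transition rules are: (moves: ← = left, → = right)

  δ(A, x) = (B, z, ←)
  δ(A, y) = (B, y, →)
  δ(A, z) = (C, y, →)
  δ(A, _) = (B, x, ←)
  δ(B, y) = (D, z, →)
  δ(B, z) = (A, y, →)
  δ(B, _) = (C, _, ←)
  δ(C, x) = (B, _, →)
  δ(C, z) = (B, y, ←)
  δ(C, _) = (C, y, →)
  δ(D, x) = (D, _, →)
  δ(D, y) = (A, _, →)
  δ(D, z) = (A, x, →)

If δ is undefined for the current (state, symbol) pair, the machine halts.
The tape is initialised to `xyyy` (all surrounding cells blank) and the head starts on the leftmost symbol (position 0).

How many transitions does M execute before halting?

28

A | ____[x]yyy_   read x → write z, move ←, go to B
B | ___[_]zyyy_   read _ → write _, move ←, go to C
C | __[_]_zyyy_   read _ → write y, move →, go to C
C | __y[_]zyyy_   read _ → write y, move →, go to C
C | __yy[z]yyy_   read z → write y, move ←, go to B
B | __y[y]yyyy_   read y → write z, move →, go to D
D | __yz[y]yyy_   read y → write _, move →, go to A
A | __yz_[y]yy_   read y → write y, move →, go to B
B | __yz_y[y]y_   read y → write z, move →, go to D
D | __yz_yz[y]_   read y → write _, move →, go to A
A | __yz_yz_[_]   read _ → write x, move ←, go to B
B | __yz_yz[_]x   read _ → write _, move ←, go to C
C | __yz_y[z]_x   read z → write y, move ←, go to B
B | __yz_[y]y_x   read y → write z, move →, go to D
D | __yz_z[y]_x   read y → write _, move →, go to A
A | __yz_z_[_]x   read _ → write x, move ←, go to B
B | __yz_z[_]xx   read _ → write _, move ←, go to C
C | __yz_[z]_xx   read z → write y, move ←, go to B
B | __yz[_]y_xx   read _ → write _, move ←, go to C
C | __y[z]_y_xx   read z → write y, move ←, go to B
B | __[y]y_y_xx   read y → write z, move →, go to D
D | __z[y]_y_xx   read y → write _, move →, go to A
A | __z_[_]y_xx   read _ → write x, move ←, go to B
B | __z[_]xy_xx   read _ → write _, move ←, go to C
C | __[z]_xy_xx   read z → write y, move ←, go to B
B | _[_]y_xy_xx   read _ → write _, move ←, go to C
C | [_]_y_xy_xx   read _ → write y, move →, go to C
C | y[_]y_xy_xx   read _ → write y, move →, go to C
C | yy[y]_xy_xx
M halts after 28 transitions.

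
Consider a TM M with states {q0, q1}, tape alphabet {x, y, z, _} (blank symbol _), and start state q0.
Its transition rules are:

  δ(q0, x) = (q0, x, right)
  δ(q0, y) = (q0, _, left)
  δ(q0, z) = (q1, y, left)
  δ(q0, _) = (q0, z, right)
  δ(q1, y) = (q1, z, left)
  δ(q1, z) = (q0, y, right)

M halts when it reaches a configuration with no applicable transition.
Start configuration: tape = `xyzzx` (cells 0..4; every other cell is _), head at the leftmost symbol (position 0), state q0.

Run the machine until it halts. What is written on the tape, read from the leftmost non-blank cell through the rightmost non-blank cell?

state=q0 head=0 tape=[x]yzzx   (q0,x)→(q0,x,right)
state=q0 head=1 tape=x[y]zzx   (q0,y)→(q0,_,left)
state=q0 head=0 tape=[x]_zzx   (q0,x)→(q0,x,right)
state=q0 head=1 tape=x[_]zzx   (q0,_)→(q0,z,right)
state=q0 head=2 tape=xz[z]zx   (q0,z)→(q1,y,left)
state=q1 head=1 tape=x[z]yzx   (q1,z)→(q0,y,right)
state=q0 head=2 tape=xy[y]zx   (q0,y)→(q0,_,left)
state=q0 head=1 tape=x[y]_zx   (q0,y)→(q0,_,left)
state=q0 head=0 tape=[x]__zx   (q0,x)→(q0,x,right)
state=q0 head=1 tape=x[_]_zx   (q0,_)→(q0,z,right)
state=q0 head=2 tape=xz[_]zx   (q0,_)→(q0,z,right)
state=q0 head=3 tape=xzz[z]x   (q0,z)→(q1,y,left)
state=q1 head=2 tape=xz[z]yx   (q1,z)→(q0,y,right)
state=q0 head=3 tape=xzy[y]x   (q0,y)→(q0,_,left)
state=q0 head=2 tape=xz[y]_x   (q0,y)→(q0,_,left)
state=q0 head=1 tape=x[z]__x   (q0,z)→(q1,y,left)
state=q1 head=0 tape=[x]y__x
The non-blank tape span at halt is xy__x.

xy__x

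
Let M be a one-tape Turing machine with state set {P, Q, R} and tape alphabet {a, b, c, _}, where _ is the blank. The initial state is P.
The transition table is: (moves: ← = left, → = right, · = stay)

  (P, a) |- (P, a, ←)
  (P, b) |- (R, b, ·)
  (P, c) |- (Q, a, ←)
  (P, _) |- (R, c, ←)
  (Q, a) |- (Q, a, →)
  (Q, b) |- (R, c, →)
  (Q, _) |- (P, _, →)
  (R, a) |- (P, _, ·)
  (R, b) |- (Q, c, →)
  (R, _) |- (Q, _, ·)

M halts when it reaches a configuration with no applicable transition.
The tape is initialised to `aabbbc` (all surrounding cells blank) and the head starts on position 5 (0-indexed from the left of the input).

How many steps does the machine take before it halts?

4

state=P head=5 tape=aabbb[c]   (P,c)→(Q,a,←)
state=Q head=4 tape=aabb[b]a   (Q,b)→(R,c,→)
state=R head=5 tape=aabbc[a]   (R,a)→(P,_,·)
state=P head=5 tape=aabbc[_]   (P,_)→(R,c,←)
state=R head=4 tape=aabb[c]c
M halts after 4 transitions.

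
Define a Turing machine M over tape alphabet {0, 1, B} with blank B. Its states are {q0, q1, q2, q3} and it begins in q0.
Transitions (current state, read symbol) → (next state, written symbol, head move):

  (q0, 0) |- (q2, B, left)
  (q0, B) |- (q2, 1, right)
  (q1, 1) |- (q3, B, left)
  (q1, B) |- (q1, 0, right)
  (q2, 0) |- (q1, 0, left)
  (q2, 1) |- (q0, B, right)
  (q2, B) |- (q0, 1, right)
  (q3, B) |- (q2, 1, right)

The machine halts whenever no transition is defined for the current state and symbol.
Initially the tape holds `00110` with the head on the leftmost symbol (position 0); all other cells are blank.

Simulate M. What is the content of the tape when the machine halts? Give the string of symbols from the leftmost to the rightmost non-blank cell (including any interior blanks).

1B0110

state=q0 head=0 tape=B[0]0110   (q0,0)→(q2,B,left)
state=q2 head=-1 tape=[B]B0110   (q2,B)→(q0,1,right)
state=q0 head=0 tape=1[B]0110   (q0,B)→(q2,1,right)
state=q2 head=1 tape=11[0]110   (q2,0)→(q1,0,left)
state=q1 head=0 tape=1[1]0110   (q1,1)→(q3,B,left)
state=q3 head=-1 tape=[1]B0110
The non-blank tape span at halt is 1B0110.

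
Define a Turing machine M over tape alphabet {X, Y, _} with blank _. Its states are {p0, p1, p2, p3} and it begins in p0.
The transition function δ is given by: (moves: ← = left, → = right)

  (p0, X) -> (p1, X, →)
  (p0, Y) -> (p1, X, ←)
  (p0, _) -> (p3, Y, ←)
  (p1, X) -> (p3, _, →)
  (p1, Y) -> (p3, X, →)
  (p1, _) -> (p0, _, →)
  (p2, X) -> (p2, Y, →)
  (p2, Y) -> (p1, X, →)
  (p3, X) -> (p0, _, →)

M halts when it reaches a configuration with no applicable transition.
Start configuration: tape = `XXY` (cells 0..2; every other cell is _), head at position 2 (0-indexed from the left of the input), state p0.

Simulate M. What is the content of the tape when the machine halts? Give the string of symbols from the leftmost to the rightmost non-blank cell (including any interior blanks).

X__Y

state=p0 head=2 tape=XX[Y]_   (p0,Y)→(p1,X,←)
state=p1 head=1 tape=X[X]X_   (p1,X)→(p3,_,→)
state=p3 head=2 tape=X_[X]_   (p3,X)→(p0,_,→)
state=p0 head=3 tape=X__[_]   (p0,_)→(p3,Y,←)
state=p3 head=2 tape=X_[_]Y
The non-blank tape span at halt is X__Y.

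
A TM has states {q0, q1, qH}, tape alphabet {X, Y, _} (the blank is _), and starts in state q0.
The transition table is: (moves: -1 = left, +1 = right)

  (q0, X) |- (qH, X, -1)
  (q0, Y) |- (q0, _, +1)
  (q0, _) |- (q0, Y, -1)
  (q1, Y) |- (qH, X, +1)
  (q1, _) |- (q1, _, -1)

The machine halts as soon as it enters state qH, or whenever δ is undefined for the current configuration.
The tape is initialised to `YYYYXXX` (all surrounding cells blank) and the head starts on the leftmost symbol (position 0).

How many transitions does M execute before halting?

5

state=q0 head=0 tape=[Y]YYYXXX   (q0,Y)→(q0,_,+1)
state=q0 head=1 tape=_[Y]YYXXX   (q0,Y)→(q0,_,+1)
state=q0 head=2 tape=__[Y]YXXX   (q0,Y)→(q0,_,+1)
state=q0 head=3 tape=___[Y]XXX   (q0,Y)→(q0,_,+1)
state=q0 head=4 tape=____[X]XX   (q0,X)→(qH,X,-1)
state=qH head=3 tape=___[_]XXX
M halts after 5 transitions.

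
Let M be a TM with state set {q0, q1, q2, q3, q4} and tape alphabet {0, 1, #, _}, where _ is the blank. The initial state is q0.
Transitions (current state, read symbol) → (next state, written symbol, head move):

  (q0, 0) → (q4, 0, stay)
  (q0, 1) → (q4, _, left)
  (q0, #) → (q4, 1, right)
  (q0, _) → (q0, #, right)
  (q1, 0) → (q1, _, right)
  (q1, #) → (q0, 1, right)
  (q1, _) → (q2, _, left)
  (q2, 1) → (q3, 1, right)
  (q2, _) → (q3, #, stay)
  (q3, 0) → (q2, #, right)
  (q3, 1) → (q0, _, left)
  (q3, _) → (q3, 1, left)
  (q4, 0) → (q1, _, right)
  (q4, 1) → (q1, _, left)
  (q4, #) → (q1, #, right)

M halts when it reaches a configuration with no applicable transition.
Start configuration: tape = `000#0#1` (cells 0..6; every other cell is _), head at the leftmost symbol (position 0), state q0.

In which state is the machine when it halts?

state=q0 head=0 tape=[0]00#0#1   (q0,0)→(q4,0,stay)
state=q4 head=0 tape=[0]00#0#1   (q4,0)→(q1,_,right)
state=q1 head=1 tape=_[0]0#0#1   (q1,0)→(q1,_,right)
state=q1 head=2 tape=__[0]#0#1   (q1,0)→(q1,_,right)
state=q1 head=3 tape=___[#]0#1   (q1,#)→(q0,1,right)
state=q0 head=4 tape=___1[0]#1   (q0,0)→(q4,0,stay)
state=q4 head=4 tape=___1[0]#1   (q4,0)→(q1,_,right)
state=q1 head=5 tape=___1_[#]1   (q1,#)→(q0,1,right)
state=q0 head=6 tape=___1_1[1]   (q0,1)→(q4,_,left)
state=q4 head=5 tape=___1_[1]_   (q4,1)→(q1,_,left)
state=q1 head=4 tape=___1[_]__   (q1,_)→(q2,_,left)
state=q2 head=3 tape=___[1]___   (q2,1)→(q3,1,right)
state=q3 head=4 tape=___1[_]__   (q3,_)→(q3,1,left)
state=q3 head=3 tape=___[1]1__   (q3,1)→(q0,_,left)
state=q0 head=2 tape=__[_]_1__   (q0,_)→(q0,#,right)
state=q0 head=3 tape=__#[_]1__   (q0,_)→(q0,#,right)
state=q0 head=4 tape=__##[1]__   (q0,1)→(q4,_,left)
state=q4 head=3 tape=__#[#]___   (q4,#)→(q1,#,right)
state=q1 head=4 tape=__##[_]__   (q1,_)→(q2,_,left)
state=q2 head=3 tape=__#[#]___
No transition is defined for (q2, #); M halts in state q2.

q2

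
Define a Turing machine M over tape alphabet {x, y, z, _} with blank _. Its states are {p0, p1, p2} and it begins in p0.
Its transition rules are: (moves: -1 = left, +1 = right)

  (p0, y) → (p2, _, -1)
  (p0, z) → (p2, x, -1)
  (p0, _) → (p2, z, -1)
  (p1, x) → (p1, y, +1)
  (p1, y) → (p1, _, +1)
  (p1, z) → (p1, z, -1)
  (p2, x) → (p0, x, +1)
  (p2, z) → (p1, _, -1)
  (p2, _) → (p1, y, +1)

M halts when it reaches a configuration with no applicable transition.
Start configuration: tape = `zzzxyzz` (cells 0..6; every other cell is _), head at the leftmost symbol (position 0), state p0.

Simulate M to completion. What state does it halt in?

p1

p0 | _[z]zzxyzz   read z → write x, move -1, go to p2
p2 | [_]xzzxyzz   read _ → write y, move +1, go to p1
p1 | y[x]zzxyzz   read x → write y, move +1, go to p1
p1 | yy[z]zxyzz   read z → write z, move -1, go to p1
p1 | y[y]zzxyzz   read y → write _, move +1, go to p1
p1 | y_[z]zxyzz   read z → write z, move -1, go to p1
p1 | y[_]zzxyzz
No transition is defined for (p1, _); M halts in state p1.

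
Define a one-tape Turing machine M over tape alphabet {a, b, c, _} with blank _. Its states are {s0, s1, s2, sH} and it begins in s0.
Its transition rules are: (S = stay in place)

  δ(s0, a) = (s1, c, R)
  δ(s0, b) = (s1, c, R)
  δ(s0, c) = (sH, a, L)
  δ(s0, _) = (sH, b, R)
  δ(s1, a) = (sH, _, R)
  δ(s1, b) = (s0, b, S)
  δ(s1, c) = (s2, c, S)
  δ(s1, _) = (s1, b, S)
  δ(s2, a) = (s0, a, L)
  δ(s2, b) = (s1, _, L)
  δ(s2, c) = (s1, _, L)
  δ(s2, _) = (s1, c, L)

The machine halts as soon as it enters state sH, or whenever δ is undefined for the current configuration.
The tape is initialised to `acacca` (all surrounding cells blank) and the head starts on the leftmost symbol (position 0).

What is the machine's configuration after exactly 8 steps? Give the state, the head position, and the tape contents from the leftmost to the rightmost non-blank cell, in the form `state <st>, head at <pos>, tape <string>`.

s0 | _[a]cacca   read a → write c, move R, go to s1
s1 | _c[c]acca   read c → write c, move S, go to s2
s2 | _c[c]acca   read c → write _, move L, go to s1
s1 | _[c]_acca   read c → write c, move S, go to s2
s2 | _[c]_acca   read c → write _, move L, go to s1
s1 | [_]__acca   read _ → write b, move S, go to s1
s1 | [b]__acca   read b → write b, move S, go to s0
s0 | [b]__acca   read b → write c, move R, go to s1
s1 | c[_]_acca
After 8 steps: state s1, head at 0, tape c__acca.

state s1, head at 0, tape c__acca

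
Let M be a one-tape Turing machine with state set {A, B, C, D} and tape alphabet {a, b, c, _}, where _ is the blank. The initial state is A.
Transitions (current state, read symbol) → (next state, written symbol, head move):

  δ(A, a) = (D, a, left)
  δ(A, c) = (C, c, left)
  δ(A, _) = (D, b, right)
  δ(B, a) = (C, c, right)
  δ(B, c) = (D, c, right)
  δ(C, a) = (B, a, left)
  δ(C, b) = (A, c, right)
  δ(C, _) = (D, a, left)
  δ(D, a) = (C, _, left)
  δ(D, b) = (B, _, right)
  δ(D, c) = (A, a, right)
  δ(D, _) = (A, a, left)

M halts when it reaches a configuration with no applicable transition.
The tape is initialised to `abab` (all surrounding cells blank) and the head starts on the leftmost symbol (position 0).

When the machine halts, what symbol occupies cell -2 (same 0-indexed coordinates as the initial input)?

c

state=A head=0 tape=__[a]bab__   (A,a)→(D,a,left)
state=D head=-1 tape=_[_]abab__   (D,_)→(A,a,left)
state=A head=-2 tape=[_]aabab__   (A,_)→(D,b,right)
state=D head=-1 tape=b[a]abab__   (D,a)→(C,_,left)
state=C head=-2 tape=[b]_abab__   (C,b)→(A,c,right)
state=A head=-1 tape=c[_]abab__   (A,_)→(D,b,right)
state=D head=0 tape=cb[a]bab__   (D,a)→(C,_,left)
state=C head=-1 tape=c[b]_bab__   (C,b)→(A,c,right)
state=A head=0 tape=cc[_]bab__   (A,_)→(D,b,right)
state=D head=1 tape=ccb[b]ab__   (D,b)→(B,_,right)
state=B head=2 tape=ccb_[a]b__   (B,a)→(C,c,right)
state=C head=3 tape=ccb_c[b]__   (C,b)→(A,c,right)
state=A head=4 tape=ccb_cc[_]_   (A,_)→(D,b,right)
state=D head=5 tape=ccb_ccb[_]   (D,_)→(A,a,left)
state=A head=4 tape=ccb_cc[b]a
Cell -2 holds c when M halts.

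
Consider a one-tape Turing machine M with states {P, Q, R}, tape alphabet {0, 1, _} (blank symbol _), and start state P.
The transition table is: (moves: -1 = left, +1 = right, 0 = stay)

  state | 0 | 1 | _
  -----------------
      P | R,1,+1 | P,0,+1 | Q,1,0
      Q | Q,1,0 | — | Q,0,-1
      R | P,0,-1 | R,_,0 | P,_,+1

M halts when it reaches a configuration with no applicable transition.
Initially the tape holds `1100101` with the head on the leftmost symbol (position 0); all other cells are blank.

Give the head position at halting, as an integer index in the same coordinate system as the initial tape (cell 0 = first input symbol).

P | [1]100101_   read 1 → write 0, move +1, go to P
P | 0[1]00101_   read 1 → write 0, move +1, go to P
P | 00[0]0101_   read 0 → write 1, move +1, go to R
R | 001[0]101_   read 0 → write 0, move -1, go to P
P | 00[1]0101_   read 1 → write 0, move +1, go to P
P | 000[0]101_   read 0 → write 1, move +1, go to R
R | 0001[1]01_   read 1 → write _, move 0, go to R
R | 0001[_]01_   read _ → write _, move +1, go to P
P | 0001_[0]1_   read 0 → write 1, move +1, go to R
R | 0001_1[1]_   read 1 → write _, move 0, go to R
R | 0001_1[_]_   read _ → write _, move +1, go to P
P | 0001_1_[_]   read _ → write 1, move 0, go to Q
Q | 0001_1_[1]
At halt the head is at cell 7.

7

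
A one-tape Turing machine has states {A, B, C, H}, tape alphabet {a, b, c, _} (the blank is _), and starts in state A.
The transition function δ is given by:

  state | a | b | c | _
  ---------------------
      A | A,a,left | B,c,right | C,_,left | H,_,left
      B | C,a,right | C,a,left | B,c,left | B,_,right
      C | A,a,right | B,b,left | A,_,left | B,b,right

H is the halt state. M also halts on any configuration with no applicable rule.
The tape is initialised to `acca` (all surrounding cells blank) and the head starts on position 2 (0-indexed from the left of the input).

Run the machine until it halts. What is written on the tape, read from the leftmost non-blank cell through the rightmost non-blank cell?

A | __ac[c]a   read c → write _, move left, go to C
C | __a[c]_a   read c → write _, move left, go to A
A | __[a]__a   read a → write a, move left, go to A
A | _[_]a__a   read _ → write _, move left, go to H
H | [_]_a__a
The non-blank tape span at halt is a__a.

a__a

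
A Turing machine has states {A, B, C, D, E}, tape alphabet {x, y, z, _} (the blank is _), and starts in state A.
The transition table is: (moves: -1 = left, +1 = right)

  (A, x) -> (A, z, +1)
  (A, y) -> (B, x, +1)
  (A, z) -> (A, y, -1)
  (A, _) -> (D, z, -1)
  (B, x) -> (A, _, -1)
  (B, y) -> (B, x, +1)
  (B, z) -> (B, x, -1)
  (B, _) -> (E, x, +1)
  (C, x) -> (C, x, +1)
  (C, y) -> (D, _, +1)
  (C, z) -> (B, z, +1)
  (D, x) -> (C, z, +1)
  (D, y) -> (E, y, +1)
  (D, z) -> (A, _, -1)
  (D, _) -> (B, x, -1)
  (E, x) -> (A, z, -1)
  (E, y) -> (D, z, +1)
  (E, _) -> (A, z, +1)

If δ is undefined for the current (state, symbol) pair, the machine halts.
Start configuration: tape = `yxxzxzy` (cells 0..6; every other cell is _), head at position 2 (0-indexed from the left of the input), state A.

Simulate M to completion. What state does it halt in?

E

state=A head=2 tape=yx[x]zxzy   (A,x)→(A,z,+1)
state=A head=3 tape=yxz[z]xzy   (A,z)→(A,y,-1)
state=A head=2 tape=yx[z]yxzy   (A,z)→(A,y,-1)
state=A head=1 tape=y[x]yyxzy   (A,x)→(A,z,+1)
state=A head=2 tape=yz[y]yxzy   (A,y)→(B,x,+1)
state=B head=3 tape=yzx[y]xzy   (B,y)→(B,x,+1)
state=B head=4 tape=yzxx[x]zy   (B,x)→(A,_,-1)
state=A head=3 tape=yzx[x]_zy   (A,x)→(A,z,+1)
state=A head=4 tape=yzxz[_]zy   (A,_)→(D,z,-1)
state=D head=3 tape=yzx[z]zzy   (D,z)→(A,_,-1)
state=A head=2 tape=yz[x]_zzy   (A,x)→(A,z,+1)
state=A head=3 tape=yzz[_]zzy   (A,_)→(D,z,-1)
state=D head=2 tape=yz[z]zzzy   (D,z)→(A,_,-1)
state=A head=1 tape=y[z]_zzzy   (A,z)→(A,y,-1)
state=A head=0 tape=[y]y_zzzy   (A,y)→(B,x,+1)
state=B head=1 tape=x[y]_zzzy   (B,y)→(B,x,+1)
state=B head=2 tape=xx[_]zzzy   (B,_)→(E,x,+1)
state=E head=3 tape=xxx[z]zzy
No transition is defined for (E, z); M halts in state E.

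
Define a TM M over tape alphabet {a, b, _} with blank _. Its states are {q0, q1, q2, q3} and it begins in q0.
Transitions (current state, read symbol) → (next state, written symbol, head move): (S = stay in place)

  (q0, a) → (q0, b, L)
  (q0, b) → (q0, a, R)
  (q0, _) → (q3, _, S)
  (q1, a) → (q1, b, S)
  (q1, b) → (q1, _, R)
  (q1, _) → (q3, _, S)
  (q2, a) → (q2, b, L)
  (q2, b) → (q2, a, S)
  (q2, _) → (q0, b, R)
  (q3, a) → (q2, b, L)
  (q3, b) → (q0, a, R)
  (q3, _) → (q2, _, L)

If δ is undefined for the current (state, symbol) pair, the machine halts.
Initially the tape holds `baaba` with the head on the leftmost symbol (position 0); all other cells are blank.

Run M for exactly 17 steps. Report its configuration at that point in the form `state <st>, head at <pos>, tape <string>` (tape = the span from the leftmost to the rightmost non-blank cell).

q0 | ____[b]aaba   read b → write a, move R, go to q0
q0 | ____a[a]aba   read a → write b, move L, go to q0
q0 | ____[a]baba   read a → write b, move L, go to q0
q0 | ___[_]bbaba   read _ → write _, move S, go to q3
q3 | ___[_]bbaba   read _ → write _, move L, go to q2
q2 | __[_]_bbaba   read _ → write b, move R, go to q0
q0 | __b[_]bbaba   read _ → write _, move S, go to q3
q3 | __b[_]bbaba   read _ → write _, move L, go to q2
q2 | __[b]_bbaba   read b → write a, move S, go to q2
q2 | __[a]_bbaba   read a → write b, move L, go to q2
q2 | _[_]b_bbaba   read _ → write b, move R, go to q0
q0 | _b[b]_bbaba   read b → write a, move R, go to q0
q0 | _ba[_]bbaba   read _ → write _, move S, go to q3
q3 | _ba[_]bbaba   read _ → write _, move L, go to q2
q2 | _b[a]_bbaba   read a → write b, move L, go to q2
q2 | _[b]b_bbaba   read b → write a, move S, go to q2
q2 | _[a]b_bbaba   read a → write b, move L, go to q2
q2 | [_]bb_bbaba
After 17 steps: state q2, head at -4, tape bb_bbaba.

state q2, head at -4, tape bb_bbaba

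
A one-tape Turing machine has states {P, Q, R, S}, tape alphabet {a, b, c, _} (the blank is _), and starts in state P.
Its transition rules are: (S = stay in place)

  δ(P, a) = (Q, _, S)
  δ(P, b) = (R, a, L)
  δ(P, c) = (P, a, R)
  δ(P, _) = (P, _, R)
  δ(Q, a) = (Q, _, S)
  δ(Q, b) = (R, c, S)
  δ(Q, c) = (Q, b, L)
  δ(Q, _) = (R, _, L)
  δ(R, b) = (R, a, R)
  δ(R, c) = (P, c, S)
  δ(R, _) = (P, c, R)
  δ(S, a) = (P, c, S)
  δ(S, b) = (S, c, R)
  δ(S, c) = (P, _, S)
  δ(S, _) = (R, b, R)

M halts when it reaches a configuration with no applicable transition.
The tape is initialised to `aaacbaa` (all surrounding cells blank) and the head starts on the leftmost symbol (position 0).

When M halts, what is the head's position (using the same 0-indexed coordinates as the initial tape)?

state=P head=0 tape=_[a]aacbaa   (P,a)→(Q,_,S)
state=Q head=0 tape=_[_]aacbaa   (Q,_)→(R,_,L)
state=R head=-1 tape=[_]_aacbaa   (R,_)→(P,c,R)
state=P head=0 tape=c[_]aacbaa   (P,_)→(P,_,R)
state=P head=1 tape=c_[a]acbaa   (P,a)→(Q,_,S)
state=Q head=1 tape=c_[_]acbaa   (Q,_)→(R,_,L)
state=R head=0 tape=c[_]_acbaa   (R,_)→(P,c,R)
state=P head=1 tape=cc[_]acbaa   (P,_)→(P,_,R)
state=P head=2 tape=cc_[a]cbaa   (P,a)→(Q,_,S)
state=Q head=2 tape=cc_[_]cbaa   (Q,_)→(R,_,L)
state=R head=1 tape=cc[_]_cbaa   (R,_)→(P,c,R)
state=P head=2 tape=ccc[_]cbaa   (P,_)→(P,_,R)
state=P head=3 tape=ccc_[c]baa   (P,c)→(P,a,R)
state=P head=4 tape=ccc_a[b]aa   (P,b)→(R,a,L)
state=R head=3 tape=ccc_[a]aaa
At halt the head is at cell 3.

3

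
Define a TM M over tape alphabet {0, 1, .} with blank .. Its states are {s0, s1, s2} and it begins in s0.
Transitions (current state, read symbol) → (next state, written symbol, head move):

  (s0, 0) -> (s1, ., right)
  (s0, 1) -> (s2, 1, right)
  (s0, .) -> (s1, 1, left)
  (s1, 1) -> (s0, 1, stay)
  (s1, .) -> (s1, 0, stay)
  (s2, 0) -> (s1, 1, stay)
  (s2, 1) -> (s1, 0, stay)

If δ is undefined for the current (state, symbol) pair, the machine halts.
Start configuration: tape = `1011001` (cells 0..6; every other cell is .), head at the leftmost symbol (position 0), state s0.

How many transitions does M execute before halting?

state=s0 head=0 tape=[1]011001   (s0,1)→(s2,1,right)
state=s2 head=1 tape=1[0]11001   (s2,0)→(s1,1,stay)
state=s1 head=1 tape=1[1]11001   (s1,1)→(s0,1,stay)
state=s0 head=1 tape=1[1]11001   (s0,1)→(s2,1,right)
state=s2 head=2 tape=11[1]1001   (s2,1)→(s1,0,stay)
state=s1 head=2 tape=11[0]1001
M halts after 5 transitions.

5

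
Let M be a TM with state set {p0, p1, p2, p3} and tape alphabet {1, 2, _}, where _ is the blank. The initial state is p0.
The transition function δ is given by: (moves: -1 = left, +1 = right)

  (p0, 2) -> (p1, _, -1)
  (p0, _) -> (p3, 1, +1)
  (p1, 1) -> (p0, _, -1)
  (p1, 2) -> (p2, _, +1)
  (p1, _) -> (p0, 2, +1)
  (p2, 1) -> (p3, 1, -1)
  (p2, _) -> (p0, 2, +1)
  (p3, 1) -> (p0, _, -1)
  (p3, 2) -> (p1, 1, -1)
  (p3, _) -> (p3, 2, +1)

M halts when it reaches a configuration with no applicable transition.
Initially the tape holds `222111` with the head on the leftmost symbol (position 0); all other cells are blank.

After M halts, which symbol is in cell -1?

p0 | ___[2]22111   read 2 → write _, move -1, go to p1
p1 | __[_]_22111   read _ → write 2, move +1, go to p0
p0 | __2[_]22111   read _ → write 1, move +1, go to p3
p3 | __21[2]2111   read 2 → write 1, move -1, go to p1
p1 | __2[1]12111   read 1 → write _, move -1, go to p0
p0 | __[2]_12111   read 2 → write _, move -1, go to p1
p1 | _[_]__12111   read _ → write 2, move +1, go to p0
p0 | _2[_]_12111   read _ → write 1, move +1, go to p3
p3 | _21[_]12111   read _ → write 2, move +1, go to p3
p3 | _212[1]2111   read 1 → write _, move -1, go to p0
p0 | _21[2]_2111   read 2 → write _, move -1, go to p1
p1 | _2[1]__2111   read 1 → write _, move -1, go to p0
p0 | _[2]___2111   read 2 → write _, move -1, go to p1
p1 | [_]____2111   read _ → write 2, move +1, go to p0
p0 | 2[_]___2111   read _ → write 1, move +1, go to p3
p3 | 21[_]__2111   read _ → write 2, move +1, go to p3
p3 | 212[_]_2111   read _ → write 2, move +1, go to p3
p3 | 2122[_]2111   read _ → write 2, move +1, go to p3
p3 | 21222[2]111   read 2 → write 1, move -1, go to p1
p1 | 2122[2]1111   read 2 → write _, move +1, go to p2
p2 | 2122_[1]111   read 1 → write 1, move -1, go to p3
p3 | 2122[_]1111   read _ → write 2, move +1, go to p3
p3 | 21222[1]111   read 1 → write _, move -1, go to p0
p0 | 2122[2]_111   read 2 → write _, move -1, go to p1
p1 | 212[2]__111   read 2 → write _, move +1, go to p2
p2 | 212_[_]_111   read _ → write 2, move +1, go to p0
p0 | 212_2[_]111   read _ → write 1, move +1, go to p3
p3 | 212_21[1]11   read 1 → write _, move -1, go to p0
p0 | 212_2[1]_11
Cell -1 holds 2 when M halts.

2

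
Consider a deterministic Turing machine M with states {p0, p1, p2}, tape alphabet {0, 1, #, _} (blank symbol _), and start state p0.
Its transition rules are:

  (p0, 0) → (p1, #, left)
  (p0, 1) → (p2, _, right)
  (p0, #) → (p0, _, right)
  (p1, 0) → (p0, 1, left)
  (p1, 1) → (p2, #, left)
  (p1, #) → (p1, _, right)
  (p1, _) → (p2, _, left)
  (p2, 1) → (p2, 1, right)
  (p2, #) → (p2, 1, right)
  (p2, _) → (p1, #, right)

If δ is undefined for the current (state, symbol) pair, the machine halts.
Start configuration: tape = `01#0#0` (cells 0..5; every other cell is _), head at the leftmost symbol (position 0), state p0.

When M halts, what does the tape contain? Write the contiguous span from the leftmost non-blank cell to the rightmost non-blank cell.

state=p0 head=0 tape=__[0]1#0#0   (p0,0)→(p1,#,left)
state=p1 head=-1 tape=_[_]#1#0#0   (p1,_)→(p2,_,left)
state=p2 head=-2 tape=[_]_#1#0#0   (p2,_)→(p1,#,right)
state=p1 head=-1 tape=#[_]#1#0#0   (p1,_)→(p2,_,left)
state=p2 head=-2 tape=[#]_#1#0#0   (p2,#)→(p2,1,right)
state=p2 head=-1 tape=1[_]#1#0#0   (p2,_)→(p1,#,right)
state=p1 head=0 tape=1#[#]1#0#0   (p1,#)→(p1,_,right)
state=p1 head=1 tape=1#_[1]#0#0   (p1,1)→(p2,#,left)
state=p2 head=0 tape=1#[_]##0#0   (p2,_)→(p1,#,right)
state=p1 head=1 tape=1##[#]#0#0   (p1,#)→(p1,_,right)
state=p1 head=2 tape=1##_[#]0#0   (p1,#)→(p1,_,right)
state=p1 head=3 tape=1##__[0]#0   (p1,0)→(p0,1,left)
state=p0 head=2 tape=1##_[_]1#0
The non-blank tape span at halt is 1##__1#0.

1##__1#0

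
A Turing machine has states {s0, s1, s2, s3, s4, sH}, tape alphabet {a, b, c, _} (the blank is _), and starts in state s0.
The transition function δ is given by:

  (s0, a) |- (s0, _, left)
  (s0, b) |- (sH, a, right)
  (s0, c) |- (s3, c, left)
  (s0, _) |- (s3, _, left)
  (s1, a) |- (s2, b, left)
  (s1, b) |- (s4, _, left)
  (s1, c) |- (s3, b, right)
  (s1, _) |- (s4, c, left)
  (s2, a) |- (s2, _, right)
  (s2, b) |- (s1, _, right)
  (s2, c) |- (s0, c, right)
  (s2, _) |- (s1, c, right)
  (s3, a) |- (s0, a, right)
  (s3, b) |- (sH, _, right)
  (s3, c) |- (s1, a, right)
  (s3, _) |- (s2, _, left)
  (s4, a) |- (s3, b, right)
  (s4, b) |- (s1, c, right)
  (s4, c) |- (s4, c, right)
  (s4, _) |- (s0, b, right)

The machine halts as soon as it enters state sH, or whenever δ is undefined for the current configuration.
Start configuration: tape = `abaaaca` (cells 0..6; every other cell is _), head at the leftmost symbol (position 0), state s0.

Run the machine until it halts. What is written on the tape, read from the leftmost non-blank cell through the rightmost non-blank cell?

cc__baaaca

state=s0 head=0 tape=___[a]baaaca   (s0,a)→(s0,_,left)
state=s0 head=-1 tape=__[_]_baaaca   (s0,_)→(s3,_,left)
state=s3 head=-2 tape=_[_]__baaaca   (s3,_)→(s2,_,left)
state=s2 head=-3 tape=[_]___baaaca   (s2,_)→(s1,c,right)
state=s1 head=-2 tape=c[_]__baaaca   (s1,_)→(s4,c,left)
state=s4 head=-3 tape=[c]c__baaaca   (s4,c)→(s4,c,right)
state=s4 head=-2 tape=c[c]__baaaca   (s4,c)→(s4,c,right)
state=s4 head=-1 tape=cc[_]_baaaca   (s4,_)→(s0,b,right)
state=s0 head=0 tape=ccb[_]baaaca   (s0,_)→(s3,_,left)
state=s3 head=-1 tape=cc[b]_baaaca   (s3,b)→(sH,_,right)
state=sH head=0 tape=cc_[_]baaaca
The non-blank tape span at halt is cc__baaaca.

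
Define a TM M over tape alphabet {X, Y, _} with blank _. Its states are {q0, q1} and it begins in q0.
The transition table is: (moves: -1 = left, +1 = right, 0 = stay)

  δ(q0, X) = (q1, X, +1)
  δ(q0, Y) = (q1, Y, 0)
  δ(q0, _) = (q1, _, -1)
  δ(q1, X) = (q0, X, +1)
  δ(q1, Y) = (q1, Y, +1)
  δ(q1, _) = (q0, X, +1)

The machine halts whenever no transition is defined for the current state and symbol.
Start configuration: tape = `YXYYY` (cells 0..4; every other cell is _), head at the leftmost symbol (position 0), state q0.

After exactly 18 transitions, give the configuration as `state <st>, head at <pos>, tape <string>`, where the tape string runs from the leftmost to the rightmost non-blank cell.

q0 | [Y]XYYY__   read Y → write Y, move 0, go to q1
q1 | [Y]XYYY__   read Y → write Y, move +1, go to q1
q1 | Y[X]YYY__   read X → write X, move +1, go to q0
q0 | YX[Y]YY__   read Y → write Y, move 0, go to q1
q1 | YX[Y]YY__   read Y → write Y, move +1, go to q1
q1 | YXY[Y]Y__   read Y → write Y, move +1, go to q1
q1 | YXYY[Y]__   read Y → write Y, move +1, go to q1
q1 | YXYYY[_]_   read _ → write X, move +1, go to q0
q0 | YXYYYX[_]   read _ → write _, move -1, go to q1
q1 | YXYYY[X]_   read X → write X, move +1, go to q0
q0 | YXYYYX[_]   read _ → write _, move -1, go to q1
q1 | YXYYY[X]_   read X → write X, move +1, go to q0
q0 | YXYYYX[_]   read _ → write _, move -1, go to q1
q1 | YXYYY[X]_   read X → write X, move +1, go to q0
q0 | YXYYYX[_]   read _ → write _, move -1, go to q1
q1 | YXYYY[X]_   read X → write X, move +1, go to q0
q0 | YXYYYX[_]   read _ → write _, move -1, go to q1
q1 | YXYYY[X]_   read X → write X, move +1, go to q0
q0 | YXYYYX[_]
After 18 steps: state q0, head at 6, tape YXYYYX.

state q0, head at 6, tape YXYYYX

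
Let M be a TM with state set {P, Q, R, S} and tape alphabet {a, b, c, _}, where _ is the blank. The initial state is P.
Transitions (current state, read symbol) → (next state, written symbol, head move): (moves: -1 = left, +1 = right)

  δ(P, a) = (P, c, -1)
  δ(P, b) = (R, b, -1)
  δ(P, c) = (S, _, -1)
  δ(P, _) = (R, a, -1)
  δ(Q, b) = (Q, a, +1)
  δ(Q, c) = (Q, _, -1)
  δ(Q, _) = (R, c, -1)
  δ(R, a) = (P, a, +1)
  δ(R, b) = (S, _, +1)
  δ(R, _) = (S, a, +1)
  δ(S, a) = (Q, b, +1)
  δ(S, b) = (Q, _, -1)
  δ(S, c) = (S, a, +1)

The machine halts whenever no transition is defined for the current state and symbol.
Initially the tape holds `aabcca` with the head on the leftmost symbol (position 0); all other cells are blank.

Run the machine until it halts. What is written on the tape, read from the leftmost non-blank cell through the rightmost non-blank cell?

a_aba_ca

state=P head=0 tape=__[a]abcca   (P,a)→(P,c,-1)
state=P head=-1 tape=_[_]cabcca   (P,_)→(R,a,-1)
state=R head=-2 tape=[_]acabcca   (R,_)→(S,a,+1)
state=S head=-1 tape=a[a]cabcca   (S,a)→(Q,b,+1)
state=Q head=0 tape=ab[c]abcca   (Q,c)→(Q,_,-1)
state=Q head=-1 tape=a[b]_abcca   (Q,b)→(Q,a,+1)
state=Q head=0 tape=aa[_]abcca   (Q,_)→(R,c,-1)
state=R head=-1 tape=a[a]cabcca   (R,a)→(P,a,+1)
state=P head=0 tape=aa[c]abcca   (P,c)→(S,_,-1)
state=S head=-1 tape=a[a]_abcca   (S,a)→(Q,b,+1)
state=Q head=0 tape=ab[_]abcca   (Q,_)→(R,c,-1)
state=R head=-1 tape=a[b]cabcca   (R,b)→(S,_,+1)
state=S head=0 tape=a_[c]abcca   (S,c)→(S,a,+1)
state=S head=1 tape=a_a[a]bcca   (S,a)→(Q,b,+1)
state=Q head=2 tape=a_ab[b]cca   (Q,b)→(Q,a,+1)
state=Q head=3 tape=a_aba[c]ca   (Q,c)→(Q,_,-1)
state=Q head=2 tape=a_ab[a]_ca
The non-blank tape span at halt is a_aba_ca.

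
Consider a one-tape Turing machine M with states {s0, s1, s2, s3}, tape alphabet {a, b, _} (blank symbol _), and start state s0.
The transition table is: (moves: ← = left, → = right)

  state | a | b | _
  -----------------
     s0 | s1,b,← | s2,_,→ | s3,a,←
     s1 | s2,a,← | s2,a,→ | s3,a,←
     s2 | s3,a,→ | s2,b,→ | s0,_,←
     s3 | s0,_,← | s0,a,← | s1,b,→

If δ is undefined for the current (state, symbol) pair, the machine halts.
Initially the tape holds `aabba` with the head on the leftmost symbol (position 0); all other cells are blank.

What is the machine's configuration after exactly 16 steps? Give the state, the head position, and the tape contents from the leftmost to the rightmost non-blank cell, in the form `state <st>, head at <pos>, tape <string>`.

state s0, head at 0, tape aab_bba

s0 | __[a]abba   read a → write b, move ←, go to s1
s1 | _[_]babba   read _ → write a, move ←, go to s3
s3 | [_]ababba   read _ → write b, move →, go to s1
s1 | b[a]babba   read a → write a, move ←, go to s2
s2 | [b]ababba   read b → write b, move →, go to s2
s2 | b[a]babba   read a → write a, move →, go to s3
s3 | ba[b]abba   read b → write a, move ←, go to s0
s0 | b[a]aabba   read a → write b, move ←, go to s1
s1 | [b]baabba   read b → write a, move →, go to s2
s2 | a[b]aabba   read b → write b, move →, go to s2
s2 | ab[a]abba   read a → write a, move →, go to s3
s3 | aba[a]bba   read a → write _, move ←, go to s0
s0 | ab[a]_bba   read a → write b, move ←, go to s1
s1 | a[b]b_bba   read b → write a, move →, go to s2
s2 | aa[b]_bba   read b → write b, move →, go to s2
s2 | aab[_]bba   read _ → write _, move ←, go to s0
s0 | aa[b]_bba
After 16 steps: state s0, head at 0, tape aab_bba.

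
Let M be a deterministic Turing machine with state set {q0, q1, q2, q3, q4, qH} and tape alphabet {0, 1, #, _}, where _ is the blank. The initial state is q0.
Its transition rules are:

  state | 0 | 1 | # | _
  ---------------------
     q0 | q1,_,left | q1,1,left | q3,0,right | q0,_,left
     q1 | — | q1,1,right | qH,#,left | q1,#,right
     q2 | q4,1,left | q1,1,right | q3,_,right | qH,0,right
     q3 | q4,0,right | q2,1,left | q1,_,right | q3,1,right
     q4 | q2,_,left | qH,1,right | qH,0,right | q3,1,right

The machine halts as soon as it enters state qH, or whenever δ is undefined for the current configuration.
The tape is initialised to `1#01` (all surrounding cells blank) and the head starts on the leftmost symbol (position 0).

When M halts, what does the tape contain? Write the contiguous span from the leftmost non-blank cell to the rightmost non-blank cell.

state=q0 head=0 tape=_[1]#01   (q0,1)→(q1,1,left)
state=q1 head=-1 tape=[_]1#01   (q1,_)→(q1,#,right)
state=q1 head=0 tape=#[1]#01   (q1,1)→(q1,1,right)
state=q1 head=1 tape=#1[#]01   (q1,#)→(qH,#,left)
state=qH head=0 tape=#[1]#01
The non-blank tape span at halt is #1#01.

#1#01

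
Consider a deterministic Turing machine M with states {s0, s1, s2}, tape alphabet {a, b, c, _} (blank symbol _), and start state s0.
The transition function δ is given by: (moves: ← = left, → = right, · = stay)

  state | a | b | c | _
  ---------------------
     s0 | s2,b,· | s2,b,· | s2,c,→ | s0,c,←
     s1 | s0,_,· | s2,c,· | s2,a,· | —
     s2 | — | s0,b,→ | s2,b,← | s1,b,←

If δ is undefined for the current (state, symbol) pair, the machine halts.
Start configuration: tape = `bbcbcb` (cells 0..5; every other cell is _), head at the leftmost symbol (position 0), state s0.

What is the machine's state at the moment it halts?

s2

s0 | [b]bcbcb__   read b → write b, move ·, go to s2
s2 | [b]bcbcb__   read b → write b, move →, go to s0
s0 | b[b]cbcb__   read b → write b, move ·, go to s2
s2 | b[b]cbcb__   read b → write b, move →, go to s0
s0 | bb[c]bcb__   read c → write c, move →, go to s2
s2 | bbc[b]cb__   read b → write b, move →, go to s0
s0 | bbcb[c]b__   read c → write c, move →, go to s2
s2 | bbcbc[b]__   read b → write b, move →, go to s0
s0 | bbcbcb[_]_   read _ → write c, move ←, go to s0
s0 | bbcbc[b]c_   read b → write b, move ·, go to s2
s2 | bbcbc[b]c_   read b → write b, move →, go to s0
s0 | bbcbcb[c]_   read c → write c, move →, go to s2
s2 | bbcbcbc[_]   read _ → write b, move ←, go to s1
s1 | bbcbcb[c]b   read c → write a, move ·, go to s2
s2 | bbcbcb[a]b
No transition is defined for (s2, a); M halts in state s2.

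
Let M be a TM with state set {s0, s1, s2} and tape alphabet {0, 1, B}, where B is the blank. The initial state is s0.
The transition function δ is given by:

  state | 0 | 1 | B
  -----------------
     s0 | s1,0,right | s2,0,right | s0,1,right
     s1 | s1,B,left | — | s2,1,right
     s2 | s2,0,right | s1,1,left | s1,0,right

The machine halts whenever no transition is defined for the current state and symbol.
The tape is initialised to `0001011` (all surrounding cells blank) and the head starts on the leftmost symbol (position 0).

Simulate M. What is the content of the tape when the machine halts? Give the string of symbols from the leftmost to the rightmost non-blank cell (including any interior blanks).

state=s0 head=0 tape=B[0]001011   (s0,0)→(s1,0,right)
state=s1 head=1 tape=B0[0]01011   (s1,0)→(s1,B,left)
state=s1 head=0 tape=B[0]B01011   (s1,0)→(s1,B,left)
state=s1 head=-1 tape=[B]BB01011   (s1,B)→(s2,1,right)
state=s2 head=0 tape=1[B]B01011   (s2,B)→(s1,0,right)
state=s1 head=1 tape=10[B]01011   (s1,B)→(s2,1,right)
state=s2 head=2 tape=101[0]1011   (s2,0)→(s2,0,right)
state=s2 head=3 tape=1010[1]011   (s2,1)→(s1,1,left)
state=s1 head=2 tape=101[0]1011   (s1,0)→(s1,B,left)
state=s1 head=1 tape=10[1]B1011
The non-blank tape span at halt is 101B1011.

101B1011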